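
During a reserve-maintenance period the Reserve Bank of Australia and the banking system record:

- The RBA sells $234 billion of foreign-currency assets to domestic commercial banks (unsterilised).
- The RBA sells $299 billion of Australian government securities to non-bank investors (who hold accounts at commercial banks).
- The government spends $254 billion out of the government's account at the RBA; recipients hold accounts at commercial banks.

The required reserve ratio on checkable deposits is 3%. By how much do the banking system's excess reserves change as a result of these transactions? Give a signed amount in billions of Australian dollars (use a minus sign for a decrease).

FX sale $234 billion: reserves −$234B, deposits 0.
Asset sale (to non-banks) $299 billion: reserves −$299B, deposits −$299B.
Government spending $254 billion: reserves +$254B, deposits +$254B.
Totals: Δreserves = −$279B, Δdeposits = −$45B.
Δrequired reserves = 3% × −$45B = −$1.35B.
Δexcess reserves = Δreserves − Δrequired = −$279B − (−$1.35B) = -$277.65 billion.

-$277.65 billion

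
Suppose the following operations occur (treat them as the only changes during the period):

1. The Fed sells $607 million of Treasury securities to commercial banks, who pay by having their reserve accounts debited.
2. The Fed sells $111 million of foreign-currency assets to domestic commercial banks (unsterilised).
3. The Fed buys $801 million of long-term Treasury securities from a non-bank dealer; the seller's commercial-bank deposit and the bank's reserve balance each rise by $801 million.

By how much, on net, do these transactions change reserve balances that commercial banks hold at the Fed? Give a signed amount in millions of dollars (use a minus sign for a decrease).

+$83 million

OMO sale (to banks) $607 million: the buying banks pay out of their reserve balances → −$607M.
FX sale $111 million: the buying banks pay out of their reserve balances → −$111M.
Asset purchase (from non-banks) $801 million: the Fed pays by crediting reserve accounts → +$801M.
Net: −607 − 111 + 801 = +$83 million.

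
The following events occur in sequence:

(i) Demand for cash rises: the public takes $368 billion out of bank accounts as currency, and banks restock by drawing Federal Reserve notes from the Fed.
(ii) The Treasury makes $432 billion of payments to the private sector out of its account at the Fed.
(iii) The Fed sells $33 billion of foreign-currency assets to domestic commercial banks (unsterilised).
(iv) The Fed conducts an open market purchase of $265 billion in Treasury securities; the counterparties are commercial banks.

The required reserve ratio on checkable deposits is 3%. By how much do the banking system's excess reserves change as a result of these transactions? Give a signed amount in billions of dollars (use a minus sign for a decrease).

+$294.08 billion

Currency withdrawal $368 billion: reserves −$368B, deposits −$368B.
Government spending $432 billion: reserves +$432B, deposits +$432B.
FX sale $33 billion: reserves −$33B, deposits 0.
OMO purchase (from banks) $265 billion: reserves +$265B, deposits 0.
Totals: Δreserves = +$296B, Δdeposits = +$64B.
Δrequired reserves = 3% × +$64B = +$1.92B.
Δexcess reserves = Δreserves − Δrequired = +$296B − (+$1.92B) = +$294.08 billion.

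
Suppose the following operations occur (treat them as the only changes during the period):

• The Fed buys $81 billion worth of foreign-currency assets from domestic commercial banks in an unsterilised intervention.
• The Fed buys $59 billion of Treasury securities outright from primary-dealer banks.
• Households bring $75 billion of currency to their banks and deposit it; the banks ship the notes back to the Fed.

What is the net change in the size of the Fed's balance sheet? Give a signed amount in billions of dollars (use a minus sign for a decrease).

Fed balance sheet:
  Assets:      Securities +$59B, Foreign assets +$81B
  Liabilities: Bank reserves +$215B, Currency in circulation −$75B
Change in total Fed assets = +$140 billion.

+$140 billion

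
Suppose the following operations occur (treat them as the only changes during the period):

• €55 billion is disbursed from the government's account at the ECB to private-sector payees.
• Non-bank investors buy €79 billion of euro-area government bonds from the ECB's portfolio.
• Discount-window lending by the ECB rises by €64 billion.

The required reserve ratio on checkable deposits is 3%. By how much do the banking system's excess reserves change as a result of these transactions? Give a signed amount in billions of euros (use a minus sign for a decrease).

Government spending €55 billion: reserves +€55B, deposits +€55B.
Asset sale (to non-banks) €79 billion: reserves −€79B, deposits −€79B.
Discount-window loan €64 billion: reserves +€64B, deposits 0.
Totals: Δreserves = +€40B, Δdeposits = −€24B.
Δrequired reserves = 3% × −€24B = −€0.72B.
Δexcess reserves = Δreserves − Δrequired = +€40B − (−€0.72B) = +€40.72 billion.

+€40.72 billion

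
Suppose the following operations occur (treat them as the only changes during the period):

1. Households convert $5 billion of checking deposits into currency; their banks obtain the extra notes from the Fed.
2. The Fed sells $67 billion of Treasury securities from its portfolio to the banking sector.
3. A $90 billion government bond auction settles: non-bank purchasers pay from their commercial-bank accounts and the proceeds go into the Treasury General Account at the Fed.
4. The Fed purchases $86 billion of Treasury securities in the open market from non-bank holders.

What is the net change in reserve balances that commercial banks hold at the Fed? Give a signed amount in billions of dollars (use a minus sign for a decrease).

-$76 billion

Currency withdrawal $5 billion: banks swap reserves for currency → −$5B.
OMO sale (to banks) $67 billion: the buying banks pay out of their reserve balances → −$67B.
Government account inflow $90 billion: funds move from bank reserves into the government account → −$90B.
Asset purchase (from non-banks) $86 billion: the Fed pays by crediting reserve accounts → +$86B.
Net: −5 − 67 − 90 + 86 = -$76 billion.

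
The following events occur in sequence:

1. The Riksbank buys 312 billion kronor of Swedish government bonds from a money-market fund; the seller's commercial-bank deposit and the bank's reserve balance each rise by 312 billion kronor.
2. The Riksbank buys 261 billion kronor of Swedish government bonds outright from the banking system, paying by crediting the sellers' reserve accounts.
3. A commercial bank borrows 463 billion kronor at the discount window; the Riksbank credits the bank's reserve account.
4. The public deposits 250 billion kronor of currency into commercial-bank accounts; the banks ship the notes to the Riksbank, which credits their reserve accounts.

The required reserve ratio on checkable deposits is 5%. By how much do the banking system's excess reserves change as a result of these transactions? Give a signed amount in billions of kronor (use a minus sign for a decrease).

+1257.9 billion

Asset purchase (from non-banks) 312 billion kronor: reserves +312B, deposits +312B.
OMO purchase (from banks) 261 billion kronor: reserves +261B, deposits 0.
Discount-window loan 463 billion kronor: reserves +463B, deposits 0.
Currency deposit 250 billion kronor: reserves +250B, deposits +250B.
Totals: Δreserves = +1286B, Δdeposits = +562B.
Δrequired reserves = 5% × +562B = +28.1B.
Δexcess reserves = Δreserves − Δrequired = +1286B − (+28.1B) = +1257.9 billion.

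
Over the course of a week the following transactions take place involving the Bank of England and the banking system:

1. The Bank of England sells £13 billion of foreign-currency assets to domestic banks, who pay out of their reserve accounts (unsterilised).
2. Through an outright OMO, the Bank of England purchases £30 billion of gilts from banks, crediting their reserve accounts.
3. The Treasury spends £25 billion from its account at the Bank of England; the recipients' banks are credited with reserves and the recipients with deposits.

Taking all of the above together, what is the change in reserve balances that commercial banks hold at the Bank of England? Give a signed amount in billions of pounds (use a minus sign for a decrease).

Bank of England balance sheet:
  Assets:      Securities +£30B, Foreign assets −£13B
  Liabilities: Bank reserves +£42B, Government deposits −£25B
So the change in reserve balances that commercial banks hold at the Bank of England is +£42 billion.

+£42 billion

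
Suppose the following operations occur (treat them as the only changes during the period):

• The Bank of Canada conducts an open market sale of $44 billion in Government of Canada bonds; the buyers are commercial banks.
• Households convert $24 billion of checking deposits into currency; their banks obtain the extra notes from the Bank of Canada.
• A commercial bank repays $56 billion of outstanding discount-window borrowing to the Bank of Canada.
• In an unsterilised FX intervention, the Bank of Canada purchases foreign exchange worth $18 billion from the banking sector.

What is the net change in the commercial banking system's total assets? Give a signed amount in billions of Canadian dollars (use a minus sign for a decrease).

-$80 billion

Bank of Canada balance sheet:
  Assets:      Securities −$44B, Loans to banks −$56B, Foreign assets +$18B
  Liabilities: Bank reserves −$106B, Currency in circulation +$24B
Commercial banking system:
  Assets:      Reserves at CB −$106B, Securities +$44B, Foreign assets −$18B
  Liabilities: Checkable deposits −$24B, Borrowings from CB −$56B
Change in total bank assets = -$80 billion.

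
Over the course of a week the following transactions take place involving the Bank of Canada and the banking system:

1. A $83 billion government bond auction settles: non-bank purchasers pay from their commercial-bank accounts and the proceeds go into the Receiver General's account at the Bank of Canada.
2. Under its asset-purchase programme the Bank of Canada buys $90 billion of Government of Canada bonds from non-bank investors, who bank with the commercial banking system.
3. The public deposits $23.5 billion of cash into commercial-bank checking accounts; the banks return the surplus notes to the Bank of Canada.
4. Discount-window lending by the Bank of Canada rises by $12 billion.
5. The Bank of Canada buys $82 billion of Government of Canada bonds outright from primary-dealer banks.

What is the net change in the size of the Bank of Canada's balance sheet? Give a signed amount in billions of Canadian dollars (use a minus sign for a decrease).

+$184 billion

Bank of Canada balance sheet:
  Assets:      Securities +$172B, Loans to banks +$12B
  Liabilities: Bank reserves +$124.5B, Currency in circulation −$23.5B, Government deposits +$83B
Commercial banking system:
  Assets:      Reserves at CB +$124.5B, Securities −$82B
  Liabilities: Checkable deposits +$30.5B, Borrowings from CB +$12B
Change in total Bank of Canada assets = +$184 billion.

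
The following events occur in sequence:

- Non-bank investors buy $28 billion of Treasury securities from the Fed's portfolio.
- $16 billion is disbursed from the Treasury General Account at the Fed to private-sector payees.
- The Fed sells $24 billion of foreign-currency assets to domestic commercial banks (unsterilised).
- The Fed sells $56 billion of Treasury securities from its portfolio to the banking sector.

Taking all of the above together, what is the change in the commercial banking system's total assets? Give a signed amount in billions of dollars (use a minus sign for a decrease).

Asset sale (to non-banks) $28 billion: bank balance sheets shrink → −$28B.
Government spending $16 billion: bank balance sheets expand → +$16B.
FX sale $24 billion: just an asset swap on bank balance sheets → 0.
OMO sale (to banks) $56 billion: just an asset swap on bank balance sheets → 0.
Net: −28 + 16 + 0 + 0 = -$12 billion.

-$12 billion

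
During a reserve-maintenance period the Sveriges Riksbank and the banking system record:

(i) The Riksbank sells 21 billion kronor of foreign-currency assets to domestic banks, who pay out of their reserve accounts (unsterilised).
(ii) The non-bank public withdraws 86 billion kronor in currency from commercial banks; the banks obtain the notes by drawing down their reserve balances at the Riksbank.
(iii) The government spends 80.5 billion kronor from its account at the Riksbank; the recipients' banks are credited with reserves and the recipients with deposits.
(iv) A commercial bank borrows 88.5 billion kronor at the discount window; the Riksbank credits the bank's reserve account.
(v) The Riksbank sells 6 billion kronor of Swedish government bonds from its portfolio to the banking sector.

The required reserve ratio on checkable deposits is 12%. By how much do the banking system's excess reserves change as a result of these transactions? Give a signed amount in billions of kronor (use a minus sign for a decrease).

FX sale 21 billion kronor: reserves −21B, deposits 0.
Currency withdrawal 86 billion kronor: reserves −86B, deposits −86B.
Government spending 80.5 billion kronor: reserves +80.5B, deposits +80.5B.
Discount-window loan 88.5 billion kronor: reserves +88.5B, deposits 0.
OMO sale (to banks) 6 billion kronor: reserves −6B, deposits 0.
Totals: Δreserves = +56B, Δdeposits = −5.5B.
Δrequired reserves = 12% × −5.5B = −0.66B.
Δexcess reserves = Δreserves − Δrequired = +56B − (−0.66B) = +56.66 billion.

+56.66 billion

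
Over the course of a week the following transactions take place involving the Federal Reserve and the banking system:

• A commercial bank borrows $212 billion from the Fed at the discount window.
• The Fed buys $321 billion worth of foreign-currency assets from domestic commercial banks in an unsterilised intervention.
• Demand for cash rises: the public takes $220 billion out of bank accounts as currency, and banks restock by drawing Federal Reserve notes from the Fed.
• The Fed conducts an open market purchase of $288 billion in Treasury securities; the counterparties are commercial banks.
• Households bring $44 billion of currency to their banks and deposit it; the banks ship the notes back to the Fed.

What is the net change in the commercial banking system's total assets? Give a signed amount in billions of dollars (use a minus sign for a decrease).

Discount-window loan $212 billion: bank balance sheets expand → +$212B.
FX purchase $321 billion: just an asset swap on bank balance sheets → 0.
Currency withdrawal $220 billion: bank balance sheets shrink → −$220B.
OMO purchase (from banks) $288 billion: just an asset swap on bank balance sheets → 0.
Currency deposit $44 billion: bank balance sheets expand → +$44B.
Net: 212 + 0 − 220 + 0 + 44 = +$36 billion.

+$36 billion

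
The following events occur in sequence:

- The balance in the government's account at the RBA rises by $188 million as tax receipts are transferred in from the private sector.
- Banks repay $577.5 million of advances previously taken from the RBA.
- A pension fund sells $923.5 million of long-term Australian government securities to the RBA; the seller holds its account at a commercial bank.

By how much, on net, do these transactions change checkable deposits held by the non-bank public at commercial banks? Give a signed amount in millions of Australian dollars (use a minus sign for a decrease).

+$735.5 million

Government account inflow $188 million: non-bank counterparties' bank balances fall → −$188M.
Discount-window repayment $577.5 million: the counterparty is a bank, so public deposits are unchanged → 0.
Asset purchase (from non-banks) $923.5 million: non-bank counterparties' bank balances rise → +$923.5M.
Net: −188 + 0 + 923.5 = +$735.5 million.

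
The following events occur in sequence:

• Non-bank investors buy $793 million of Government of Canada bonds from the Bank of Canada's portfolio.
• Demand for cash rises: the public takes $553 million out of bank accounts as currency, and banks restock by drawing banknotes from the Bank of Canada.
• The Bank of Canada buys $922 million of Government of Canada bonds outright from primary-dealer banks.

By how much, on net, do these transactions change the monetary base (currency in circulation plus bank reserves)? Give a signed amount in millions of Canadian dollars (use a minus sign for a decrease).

Asset sale (to non-banks) $793 million: Bank of Canada balance sheet contracts → −$793M.
Currency withdrawal $553 million: just a shift between currency and reserves — both are base money → 0.
OMO purchase (from banks) $922 million: Bank of Canada balance sheet expands → +$922M.
Net: −793 + 0 + 922 = +$129 million.

+$129 million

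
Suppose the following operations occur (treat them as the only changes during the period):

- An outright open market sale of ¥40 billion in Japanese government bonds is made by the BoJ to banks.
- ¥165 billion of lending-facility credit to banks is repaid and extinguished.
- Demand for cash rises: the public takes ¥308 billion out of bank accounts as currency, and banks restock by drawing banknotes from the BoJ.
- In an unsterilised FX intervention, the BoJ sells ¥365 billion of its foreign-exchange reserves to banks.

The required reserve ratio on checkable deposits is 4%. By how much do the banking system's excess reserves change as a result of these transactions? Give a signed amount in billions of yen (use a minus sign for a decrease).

OMO sale (to banks) ¥40 billion: reserves −¥40B, deposits 0.
Discount-window repayment ¥165 billion: reserves −¥165B, deposits 0.
Currency withdrawal ¥308 billion: reserves −¥308B, deposits −¥308B.
FX sale ¥365 billion: reserves −¥365B, deposits 0.
Totals: Δreserves = −¥878B, Δdeposits = −¥308B.
Δrequired reserves = 4% × −¥308B = −¥12.32B.
Δexcess reserves = Δreserves − Δrequired = −¥878B − (−¥12.32B) = -¥865.68 billion.

-¥865.68 billion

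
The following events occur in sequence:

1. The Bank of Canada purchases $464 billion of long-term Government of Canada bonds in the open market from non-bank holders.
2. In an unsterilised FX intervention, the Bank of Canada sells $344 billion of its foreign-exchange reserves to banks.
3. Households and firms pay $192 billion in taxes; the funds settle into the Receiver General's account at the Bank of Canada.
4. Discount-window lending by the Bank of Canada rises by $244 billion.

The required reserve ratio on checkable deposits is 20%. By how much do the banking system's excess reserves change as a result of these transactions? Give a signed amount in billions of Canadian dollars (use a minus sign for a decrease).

+$117.6 billion

Asset purchase (from non-banks) $464 billion: reserves +$464B, deposits +$464B.
FX sale $344 billion: reserves −$344B, deposits 0.
Government account inflow $192 billion: reserves −$192B, deposits −$192B.
Discount-window loan $244 billion: reserves +$244B, deposits 0.
Totals: Δreserves = +$172B, Δdeposits = +$272B.
Δrequired reserves = 20% × +$272B = +$54.4B.
Δexcess reserves = Δreserves − Δrequired = +$172B − (+$54.4B) = +$117.6 billion.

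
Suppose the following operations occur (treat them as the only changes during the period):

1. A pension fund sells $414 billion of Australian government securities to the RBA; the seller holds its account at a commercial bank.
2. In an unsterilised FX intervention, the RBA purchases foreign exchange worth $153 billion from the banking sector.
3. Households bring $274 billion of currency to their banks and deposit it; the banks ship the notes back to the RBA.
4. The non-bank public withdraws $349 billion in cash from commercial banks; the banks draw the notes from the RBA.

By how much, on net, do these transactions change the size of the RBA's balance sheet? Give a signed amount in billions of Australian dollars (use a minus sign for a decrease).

RBA balance sheet:
  Assets:      Securities +$414B, Foreign assets +$153B
  Liabilities: Bank reserves +$492B, Currency in circulation +$75B
Change in total RBA assets = +$567 billion.

+$567 billion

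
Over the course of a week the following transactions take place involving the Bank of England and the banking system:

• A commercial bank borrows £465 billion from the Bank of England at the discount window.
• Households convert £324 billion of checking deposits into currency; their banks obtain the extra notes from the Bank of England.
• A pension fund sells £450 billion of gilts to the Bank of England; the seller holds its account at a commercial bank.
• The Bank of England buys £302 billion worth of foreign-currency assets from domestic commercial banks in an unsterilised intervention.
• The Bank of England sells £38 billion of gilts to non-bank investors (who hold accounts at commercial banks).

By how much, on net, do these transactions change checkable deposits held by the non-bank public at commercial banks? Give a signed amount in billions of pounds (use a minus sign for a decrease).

Discount-window loan £465 billion: the counterparty is a bank, so public deposits are unchanged → 0.
Currency withdrawal £324 billion: non-bank counterparties' bank balances fall → −£324B.
Asset purchase (from non-banks) £450 billion: non-bank counterparties' bank balances rise → +£450B.
FX purchase £302 billion: the counterparty is a bank, so public deposits are unchanged → 0.
Asset sale (to non-banks) £38 billion: non-bank counterparties' bank balances fall → −£38B.
Net: 0 − 324 + 450 + 0 − 38 = +£88 billion.

+£88 billion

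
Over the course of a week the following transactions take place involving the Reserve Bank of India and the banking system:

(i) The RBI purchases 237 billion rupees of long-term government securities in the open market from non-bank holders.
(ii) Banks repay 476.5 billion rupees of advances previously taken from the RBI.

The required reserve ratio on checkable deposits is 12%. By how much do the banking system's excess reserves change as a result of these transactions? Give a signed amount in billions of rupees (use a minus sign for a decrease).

Asset purchase (from non-banks) 237 billion rupees: reserves +237B, deposits +237B.
Discount-window repayment 476.5 billion rupees: reserves −476.5B, deposits 0.
Totals: Δreserves = −239.5B, Δdeposits = +237B.
Δrequired reserves = 12% × +237B = +28.44B.
Δexcess reserves = Δreserves − Δrequired = −239.5B − (+28.44B) = -267.94 billion.

-267.94 billion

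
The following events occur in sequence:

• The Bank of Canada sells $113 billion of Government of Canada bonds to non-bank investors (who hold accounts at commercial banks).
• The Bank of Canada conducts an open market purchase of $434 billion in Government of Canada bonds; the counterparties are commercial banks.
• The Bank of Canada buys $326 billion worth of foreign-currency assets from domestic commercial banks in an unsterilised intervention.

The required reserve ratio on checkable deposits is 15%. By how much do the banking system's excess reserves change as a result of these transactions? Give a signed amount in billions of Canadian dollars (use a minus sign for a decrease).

Asset sale (to non-banks) $113 billion: reserves −$113B, deposits −$113B.
OMO purchase (from banks) $434 billion: reserves +$434B, deposits 0.
FX purchase $326 billion: reserves +$326B, deposits 0.
Totals: Δreserves = +$647B, Δdeposits = −$113B.
Δrequired reserves = 15% × −$113B = −$16.95B.
Δexcess reserves = Δreserves − Δrequired = +$647B − (−$16.95B) = +$663.95 billion.

+$663.95 billion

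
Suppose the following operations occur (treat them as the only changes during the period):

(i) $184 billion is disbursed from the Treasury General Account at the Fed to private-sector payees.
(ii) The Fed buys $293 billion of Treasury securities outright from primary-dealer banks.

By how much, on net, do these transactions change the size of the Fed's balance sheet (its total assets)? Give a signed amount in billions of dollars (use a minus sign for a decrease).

+$293 billion

Fed balance sheet:
  Assets:      Securities +$293B
  Liabilities: Bank reserves +$477B, Government deposits −$184B
Commercial banking system:
  Assets:      Reserves at CB +$477B, Securities −$293B
  Liabilities: Checkable deposits +$184B
Change in total Fed assets = +$293 billion.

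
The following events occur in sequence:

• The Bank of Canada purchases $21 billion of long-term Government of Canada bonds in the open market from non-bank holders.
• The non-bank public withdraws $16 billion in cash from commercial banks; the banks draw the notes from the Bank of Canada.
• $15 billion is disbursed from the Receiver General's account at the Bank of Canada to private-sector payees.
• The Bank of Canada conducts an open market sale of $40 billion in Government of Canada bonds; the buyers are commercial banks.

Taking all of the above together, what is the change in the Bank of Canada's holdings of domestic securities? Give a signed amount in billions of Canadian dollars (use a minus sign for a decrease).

Asset purchase (from non-banks) $21 billion: securities added to the Bank of Canada's portfolio → +$21B.
Currency withdrawal $16 billion: the Bank of Canada's securities portfolio is untouched → 0.
Government spending $15 billion: the Bank of Canada's securities portfolio is untouched → 0.
OMO sale (to banks) $40 billion: securities removed from the Bank of Canada's portfolio → −$40B.
Net: 21 + 0 + 0 − 40 = -$19 billion.

-$19 billion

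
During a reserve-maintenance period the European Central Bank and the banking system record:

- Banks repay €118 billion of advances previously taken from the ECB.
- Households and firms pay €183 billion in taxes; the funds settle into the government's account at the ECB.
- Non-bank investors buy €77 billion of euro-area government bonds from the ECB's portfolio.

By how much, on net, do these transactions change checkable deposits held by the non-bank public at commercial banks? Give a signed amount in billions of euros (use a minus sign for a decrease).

-€260 billion

Discount-window repayment €118 billion: the counterparty is a bank, so public deposits are unchanged → 0.
Government account inflow €183 billion: non-bank counterparties' bank balances fall → −€183B.
Asset sale (to non-banks) €77 billion: non-bank counterparties' bank balances fall → −€77B.
Net: 0 − 183 − 77 = -€260 billion.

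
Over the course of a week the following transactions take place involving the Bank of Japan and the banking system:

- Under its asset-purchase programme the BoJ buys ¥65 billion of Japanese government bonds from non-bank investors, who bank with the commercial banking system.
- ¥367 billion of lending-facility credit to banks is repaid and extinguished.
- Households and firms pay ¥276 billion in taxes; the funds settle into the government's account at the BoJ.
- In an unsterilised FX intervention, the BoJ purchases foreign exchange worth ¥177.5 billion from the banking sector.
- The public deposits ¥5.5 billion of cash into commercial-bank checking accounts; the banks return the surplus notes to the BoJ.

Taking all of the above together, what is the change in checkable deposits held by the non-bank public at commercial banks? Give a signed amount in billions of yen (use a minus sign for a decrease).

-¥205.5 billion

BoJ balance sheet:
  Assets:      Securities +¥65B, Loans to banks −¥367B, Foreign assets +¥177.5B
  Liabilities: Bank reserves −¥395B, Currency in circulation −¥5.5B, Government deposits +¥276B
Commercial banking system:
  Assets:      Reserves at CB −¥395B, Foreign assets −¥177.5B
  Liabilities: Checkable deposits −¥205.5B, Borrowings from CB −¥367B
So the change in checkable deposits held by the non-bank public at commercial banks is -¥205.5 billion.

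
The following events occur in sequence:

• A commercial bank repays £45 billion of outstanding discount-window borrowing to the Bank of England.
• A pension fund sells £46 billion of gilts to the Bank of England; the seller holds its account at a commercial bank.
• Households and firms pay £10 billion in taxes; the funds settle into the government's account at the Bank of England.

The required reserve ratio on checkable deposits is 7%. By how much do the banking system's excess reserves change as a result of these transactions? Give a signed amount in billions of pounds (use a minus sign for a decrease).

Discount-window repayment £45 billion: reserves −£45B, deposits 0.
Asset purchase (from non-banks) £46 billion: reserves +£46B, deposits +£46B.
Government account inflow £10 billion: reserves −£10B, deposits −£10B.
Totals: Δreserves = −£9B, Δdeposits = +£36B.
Δrequired reserves = 7% × +£36B = +£2.52B.
Δexcess reserves = Δreserves − Δrequired = −£9B − (+£2.52B) = -£11.52 billion.

-£11.52 billion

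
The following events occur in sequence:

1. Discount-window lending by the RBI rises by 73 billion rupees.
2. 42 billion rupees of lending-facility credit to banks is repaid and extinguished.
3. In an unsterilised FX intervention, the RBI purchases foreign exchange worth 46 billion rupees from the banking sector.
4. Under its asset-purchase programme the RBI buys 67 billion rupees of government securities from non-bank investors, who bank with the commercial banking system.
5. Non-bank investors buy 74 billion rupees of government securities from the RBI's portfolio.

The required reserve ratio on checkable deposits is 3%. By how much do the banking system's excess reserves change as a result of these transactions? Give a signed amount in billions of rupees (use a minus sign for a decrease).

+70.21 billion

Discount-window loan 73 billion rupees: reserves +73B, deposits 0.
Discount-window repayment 42 billion rupees: reserves −42B, deposits 0.
FX purchase 46 billion rupees: reserves +46B, deposits 0.
Asset purchase (from non-banks) 67 billion rupees: reserves +67B, deposits +67B.
Asset sale (to non-banks) 74 billion rupees: reserves −74B, deposits −74B.
Totals: Δreserves = +70B, Δdeposits = −7B.
Δrequired reserves = 3% × −7B = −0.21B.
Δexcess reserves = Δreserves − Δrequired = +70B − (−0.21B) = +70.21 billion.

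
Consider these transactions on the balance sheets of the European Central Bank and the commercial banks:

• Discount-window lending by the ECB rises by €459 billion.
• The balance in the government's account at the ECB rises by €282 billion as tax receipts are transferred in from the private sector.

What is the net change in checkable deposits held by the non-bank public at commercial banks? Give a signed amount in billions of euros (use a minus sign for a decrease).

Discount-window loan €459 billion: the counterparty is a bank, so public deposits are unchanged → 0.
Government account inflow €282 billion: non-bank counterparties' bank balances fall → −€282B.
Net: 0 − 282 = -€282 billion.

-€282 billion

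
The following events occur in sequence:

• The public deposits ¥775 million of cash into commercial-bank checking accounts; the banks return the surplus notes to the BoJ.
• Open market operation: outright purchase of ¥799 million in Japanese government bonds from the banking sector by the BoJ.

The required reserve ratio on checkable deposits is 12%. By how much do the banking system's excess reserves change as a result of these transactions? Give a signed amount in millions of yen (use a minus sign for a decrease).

Currency deposit ¥775 million: reserves +¥775M, deposits +¥775M.
OMO purchase (from banks) ¥799 million: reserves +¥799M, deposits 0.
Totals: Δreserves = +¥1574M, Δdeposits = +¥775M.
Δrequired reserves = 12% × +¥775M = +¥93M.
Δexcess reserves = Δreserves − Δrequired = +¥1574M − (+¥93M) = +¥1481 million.

+¥1481 million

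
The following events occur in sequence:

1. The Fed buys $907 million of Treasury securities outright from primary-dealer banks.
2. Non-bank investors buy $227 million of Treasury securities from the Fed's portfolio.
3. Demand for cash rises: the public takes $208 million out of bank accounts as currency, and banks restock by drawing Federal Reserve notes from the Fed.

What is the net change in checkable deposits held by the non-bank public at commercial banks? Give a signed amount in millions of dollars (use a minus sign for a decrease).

Fed balance sheet:
  Assets:      Securities +$680M
  Liabilities: Bank reserves +$472M, Currency in circulation +$208M
Commercial banking system:
  Assets:      Reserves at CB +$472M, Securities −$907M
  Liabilities: Checkable deposits −$435M
So the change in checkable deposits held by the non-bank public at commercial banks is -$435 million.

-$435 million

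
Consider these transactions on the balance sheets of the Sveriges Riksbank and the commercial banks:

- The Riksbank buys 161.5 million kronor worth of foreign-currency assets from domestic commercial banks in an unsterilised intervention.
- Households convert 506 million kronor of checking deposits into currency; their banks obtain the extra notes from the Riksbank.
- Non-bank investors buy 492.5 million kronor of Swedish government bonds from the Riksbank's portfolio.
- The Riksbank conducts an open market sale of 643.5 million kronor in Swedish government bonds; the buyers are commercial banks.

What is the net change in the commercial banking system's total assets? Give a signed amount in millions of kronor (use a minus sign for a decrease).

-998.5 million

Riksbank balance sheet:
  Assets:      Securities −1136M, Foreign assets +161.5M
  Liabilities: Bank reserves −1480.5M, Currency in circulation +506M
Commercial banking system:
  Assets:      Reserves at CB −1480.5M, Securities +643.5M, Foreign assets −161.5M
  Liabilities: Checkable deposits −998.5M
Change in total bank assets = -998.5 million.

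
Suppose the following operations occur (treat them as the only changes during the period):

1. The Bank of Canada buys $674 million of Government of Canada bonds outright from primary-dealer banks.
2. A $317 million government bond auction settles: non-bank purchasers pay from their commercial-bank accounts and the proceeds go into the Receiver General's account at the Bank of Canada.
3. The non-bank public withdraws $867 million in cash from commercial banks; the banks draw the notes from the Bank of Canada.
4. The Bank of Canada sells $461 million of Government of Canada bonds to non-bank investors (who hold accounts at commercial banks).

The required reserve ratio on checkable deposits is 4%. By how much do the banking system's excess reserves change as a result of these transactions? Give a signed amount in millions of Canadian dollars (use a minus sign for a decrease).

OMO purchase (from banks) $674 million: reserves +$674M, deposits 0.
Government account inflow $317 million: reserves −$317M, deposits −$317M.
Currency withdrawal $867 million: reserves −$867M, deposits −$867M.
Asset sale (to non-banks) $461 million: reserves −$461M, deposits −$461M.
Totals: Δreserves = −$971M, Δdeposits = −$1645M.
Δrequired reserves = 4% × −$1645M = −$65.8M.
Δexcess reserves = Δreserves − Δrequired = −$971M − (−$65.8M) = -$905.2 million.

-$905.2 million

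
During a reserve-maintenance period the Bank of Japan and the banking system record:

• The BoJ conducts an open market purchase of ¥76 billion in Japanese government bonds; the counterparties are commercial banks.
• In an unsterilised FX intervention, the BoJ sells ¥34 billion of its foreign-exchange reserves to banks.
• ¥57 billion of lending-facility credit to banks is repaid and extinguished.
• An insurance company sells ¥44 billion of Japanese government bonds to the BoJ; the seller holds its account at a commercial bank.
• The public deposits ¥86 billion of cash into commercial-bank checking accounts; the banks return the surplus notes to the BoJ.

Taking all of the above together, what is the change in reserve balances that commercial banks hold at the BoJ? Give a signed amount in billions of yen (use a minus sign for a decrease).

+¥115 billion

OMO purchase (from banks) ¥76 billion: the BoJ pays by crediting reserve accounts → +¥76B.
FX sale ¥34 billion: the buying banks pay out of their reserve balances → −¥34B.
Discount-window repayment ¥57 billion: repayment is debited from reserves → −¥57B.
Asset purchase (from non-banks) ¥44 billion: the BoJ pays by crediting reserve accounts → +¥44B.
Currency deposit ¥86 billion: returned notes are swapped for reserve credit → +¥86B.
Net: 76 − 34 − 57 + 44 + 86 = +¥115 billion.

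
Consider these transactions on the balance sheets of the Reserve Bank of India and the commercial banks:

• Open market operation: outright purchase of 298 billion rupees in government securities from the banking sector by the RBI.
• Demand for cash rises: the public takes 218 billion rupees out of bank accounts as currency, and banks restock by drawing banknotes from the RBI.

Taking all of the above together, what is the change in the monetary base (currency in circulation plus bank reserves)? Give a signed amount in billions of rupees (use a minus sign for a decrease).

+298 billion

OMO purchase (from banks) 298 billion rupees: RBI balance sheet expands → +298B.
Currency withdrawal 218 billion rupees: just a shift between currency and reserves — both are base money → 0.
Net: 298 + 0 = +298 billion.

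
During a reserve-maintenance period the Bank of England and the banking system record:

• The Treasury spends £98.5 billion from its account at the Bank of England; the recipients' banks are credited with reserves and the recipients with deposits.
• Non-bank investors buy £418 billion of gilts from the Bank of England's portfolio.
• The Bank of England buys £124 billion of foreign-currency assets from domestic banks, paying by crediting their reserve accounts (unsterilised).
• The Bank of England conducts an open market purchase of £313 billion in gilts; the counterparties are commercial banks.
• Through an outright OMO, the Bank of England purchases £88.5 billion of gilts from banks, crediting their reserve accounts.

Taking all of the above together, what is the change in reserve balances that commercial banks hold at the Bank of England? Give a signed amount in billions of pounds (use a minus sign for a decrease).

Bank of England balance sheet:
  Assets:      Securities −£16.5B, Foreign assets +£124B
  Liabilities: Bank reserves +£206B, Government deposits −£98.5B
Commercial banking system:
  Assets:      Reserves at CB +£206B, Securities −£401.5B, Foreign assets −£124B
  Liabilities: Checkable deposits −£319.5B
So the change in reserve balances that commercial banks hold at the Bank of England is +£206 billion.

+£206 billion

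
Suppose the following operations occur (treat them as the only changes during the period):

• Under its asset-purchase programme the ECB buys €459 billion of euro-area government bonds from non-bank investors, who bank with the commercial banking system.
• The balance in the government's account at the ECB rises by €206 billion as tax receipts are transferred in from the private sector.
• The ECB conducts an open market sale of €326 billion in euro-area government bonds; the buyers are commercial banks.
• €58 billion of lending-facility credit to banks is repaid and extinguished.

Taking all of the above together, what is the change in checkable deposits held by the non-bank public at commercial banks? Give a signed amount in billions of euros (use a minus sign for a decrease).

Asset purchase (from non-banks) €459 billion: non-bank counterparties' bank balances rise → +€459B.
Government account inflow €206 billion: non-bank counterparties' bank balances fall → −€206B.
OMO sale (to banks) €326 billion: the counterparty is a bank, so public deposits are unchanged → 0.
Discount-window repayment €58 billion: the counterparty is a bank, so public deposits are unchanged → 0.
Net: 459 − 206 + 0 + 0 = +€253 billion.

+€253 billion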